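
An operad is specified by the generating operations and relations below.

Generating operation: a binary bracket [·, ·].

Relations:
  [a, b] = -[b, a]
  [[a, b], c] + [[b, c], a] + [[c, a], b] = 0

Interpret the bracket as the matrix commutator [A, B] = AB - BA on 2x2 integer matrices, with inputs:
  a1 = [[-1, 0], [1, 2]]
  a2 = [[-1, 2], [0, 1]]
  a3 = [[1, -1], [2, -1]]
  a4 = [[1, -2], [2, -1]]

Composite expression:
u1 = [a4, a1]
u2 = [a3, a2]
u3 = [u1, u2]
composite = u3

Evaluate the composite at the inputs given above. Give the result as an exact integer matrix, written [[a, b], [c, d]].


[[40, -56], [48, -40]]

[a4, a1] = [[-2, -6], [-8, 2]]
[a3, a2] = [[-4, 2], [-4, 4]]
[[a4, a1], [a3, a2]] = [[40, -56], [48, -40]]


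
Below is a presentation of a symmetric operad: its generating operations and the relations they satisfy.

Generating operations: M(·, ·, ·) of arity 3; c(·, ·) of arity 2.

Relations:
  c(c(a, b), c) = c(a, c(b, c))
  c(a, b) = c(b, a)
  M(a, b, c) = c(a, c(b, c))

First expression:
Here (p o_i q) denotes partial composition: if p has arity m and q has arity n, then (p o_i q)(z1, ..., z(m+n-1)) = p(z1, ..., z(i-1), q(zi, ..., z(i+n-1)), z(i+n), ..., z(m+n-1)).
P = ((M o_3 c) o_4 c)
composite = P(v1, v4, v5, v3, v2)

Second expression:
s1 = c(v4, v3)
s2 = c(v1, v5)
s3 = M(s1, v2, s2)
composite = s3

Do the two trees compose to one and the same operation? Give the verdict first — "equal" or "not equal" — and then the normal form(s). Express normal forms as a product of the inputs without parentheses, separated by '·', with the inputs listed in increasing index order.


The first expression, normalized: v1 · v2 · v3 · v4 · v5
The second expression, normalized: v1 · v2 · v3 · v4 · v5
Same normal form: equal.

equal — both sides give v1 · v2 · v3 · v4 · v5


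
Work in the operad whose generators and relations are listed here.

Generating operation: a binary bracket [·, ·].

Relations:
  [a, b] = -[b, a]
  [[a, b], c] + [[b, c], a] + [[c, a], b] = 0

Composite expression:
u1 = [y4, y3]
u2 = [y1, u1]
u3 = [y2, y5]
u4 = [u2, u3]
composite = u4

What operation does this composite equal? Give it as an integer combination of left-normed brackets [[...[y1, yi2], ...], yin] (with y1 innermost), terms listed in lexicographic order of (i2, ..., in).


A multilinear Lie element is pinned by y1-initial words (y1 innermost).
Composite bracket: [[y1, [y4, y3]], [y2, y5]]
Applying ab - ba throughout gives 16 signed words (2^4 = 16).
Coefficients come from the y1-initial words:
  y1y3y4y2y5 (sign -1) contributes -[[[[y1, y3], y4], y2], y5]
  y1y3y4y5y2 (sign +1) contributes +[[[[y1, y3], y4], y5], y2]
  y1y4y3y2y5 (sign +1) contributes +[[[[y1, y4], y3], y2], y5]
  y1y4y3y5y2 (sign -1) contributes -[[[[y1, y4], y3], y5], y2]

-[[[[y1, y3], y4], y2], y5] + [[[[y1, y3], y4], y5], y2] + [[[[y1, y4], y3], y2], y5] - [[[[y1, y4], y3], y5], y2]


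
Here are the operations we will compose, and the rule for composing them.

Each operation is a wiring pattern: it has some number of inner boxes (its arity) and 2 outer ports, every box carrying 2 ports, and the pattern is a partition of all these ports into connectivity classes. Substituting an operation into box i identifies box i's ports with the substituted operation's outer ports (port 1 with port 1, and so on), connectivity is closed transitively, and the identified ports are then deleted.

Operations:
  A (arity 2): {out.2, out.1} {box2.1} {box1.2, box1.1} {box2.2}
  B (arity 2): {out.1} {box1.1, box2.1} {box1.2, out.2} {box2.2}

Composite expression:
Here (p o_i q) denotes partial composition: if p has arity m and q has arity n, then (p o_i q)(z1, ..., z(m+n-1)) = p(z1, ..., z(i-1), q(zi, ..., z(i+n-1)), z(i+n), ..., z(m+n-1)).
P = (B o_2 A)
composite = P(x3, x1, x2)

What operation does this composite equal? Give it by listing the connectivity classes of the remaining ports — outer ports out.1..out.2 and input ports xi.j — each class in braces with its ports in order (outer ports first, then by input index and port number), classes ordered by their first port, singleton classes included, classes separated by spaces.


After gluing at B, chains via deleted ports link the x-ports.
the subtree at A composes to {out.1, out.2} {x1.1, x1.2} {x2.1} {x2.2} on (x1, x2); out.j = own outer ports
the subtree at B composes to {out.1} {out.2, x3.2} {x1.1, x1.2} {x2.1} {x2.2} {x3.1} on (x3, x1, x2); out.j = own outer ports

{out.1} {out.2, x3.2} {x1.1, x1.2} {x2.1} {x2.2} {x3.1}


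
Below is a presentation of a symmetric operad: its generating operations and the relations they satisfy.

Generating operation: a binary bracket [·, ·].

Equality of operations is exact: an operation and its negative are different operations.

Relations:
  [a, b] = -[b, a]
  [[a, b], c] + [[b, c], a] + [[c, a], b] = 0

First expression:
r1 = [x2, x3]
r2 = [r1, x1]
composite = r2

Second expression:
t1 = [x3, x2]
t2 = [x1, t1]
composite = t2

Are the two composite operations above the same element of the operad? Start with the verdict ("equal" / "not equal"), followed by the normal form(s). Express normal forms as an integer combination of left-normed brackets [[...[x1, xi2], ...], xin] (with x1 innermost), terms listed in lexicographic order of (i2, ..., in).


equal — both sides give -[[x1, x2], x3] + [[x1, x3], x2]

Reducing the first expression gives -[[x1, x2], x3] + [[x1, x3], x2]
Reducing the second expression gives -[[x1, x2], x3] + [[x1, x3], x2]
Both agree, so they are equal.


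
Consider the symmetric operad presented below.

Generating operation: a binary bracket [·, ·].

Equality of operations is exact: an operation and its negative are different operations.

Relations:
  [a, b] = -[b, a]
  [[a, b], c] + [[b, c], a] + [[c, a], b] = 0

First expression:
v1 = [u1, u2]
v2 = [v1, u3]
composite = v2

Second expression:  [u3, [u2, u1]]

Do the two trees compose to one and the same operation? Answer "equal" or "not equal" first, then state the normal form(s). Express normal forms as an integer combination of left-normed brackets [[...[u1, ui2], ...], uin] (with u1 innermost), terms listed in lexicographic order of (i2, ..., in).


equal; both compose to [[u1, u2], u3]


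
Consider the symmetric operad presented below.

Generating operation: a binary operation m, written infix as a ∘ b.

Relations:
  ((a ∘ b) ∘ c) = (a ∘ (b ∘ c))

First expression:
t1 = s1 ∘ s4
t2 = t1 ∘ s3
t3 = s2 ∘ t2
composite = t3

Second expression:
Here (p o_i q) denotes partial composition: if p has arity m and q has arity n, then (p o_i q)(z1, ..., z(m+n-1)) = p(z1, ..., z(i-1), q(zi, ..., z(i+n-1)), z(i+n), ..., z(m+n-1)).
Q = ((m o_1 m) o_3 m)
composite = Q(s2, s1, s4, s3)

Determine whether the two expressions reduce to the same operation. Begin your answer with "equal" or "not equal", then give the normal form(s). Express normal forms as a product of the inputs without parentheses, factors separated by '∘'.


equal — both sides give s2 ∘ s1 ∘ s4 ∘ s3

In normal form, the first expression is s2 ∘ s1 ∘ s4 ∘ s3
In normal form, the second expression is s2 ∘ s1 ∘ s4 ∘ s3
Same normal form: equal.


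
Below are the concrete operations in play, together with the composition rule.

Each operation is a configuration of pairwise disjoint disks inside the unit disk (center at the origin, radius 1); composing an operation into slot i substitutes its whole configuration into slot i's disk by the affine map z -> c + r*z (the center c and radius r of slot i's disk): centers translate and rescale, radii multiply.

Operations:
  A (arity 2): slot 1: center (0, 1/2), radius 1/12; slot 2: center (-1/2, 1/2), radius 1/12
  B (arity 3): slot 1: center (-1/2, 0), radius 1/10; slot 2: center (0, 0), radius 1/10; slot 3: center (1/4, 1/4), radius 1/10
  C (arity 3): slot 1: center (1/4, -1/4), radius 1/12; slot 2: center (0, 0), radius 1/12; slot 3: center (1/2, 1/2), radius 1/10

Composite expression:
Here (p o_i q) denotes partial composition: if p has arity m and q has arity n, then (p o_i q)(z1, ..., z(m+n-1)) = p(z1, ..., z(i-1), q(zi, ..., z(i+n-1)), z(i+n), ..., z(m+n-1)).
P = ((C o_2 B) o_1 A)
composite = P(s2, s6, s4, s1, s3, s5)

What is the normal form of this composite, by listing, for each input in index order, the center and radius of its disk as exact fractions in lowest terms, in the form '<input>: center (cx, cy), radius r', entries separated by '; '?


Below C, radii multiply path by path; the s-disk centers shift.
input s2: composing its 2 substitution steps yields center (1/4, -5/24), radius 1/144
input s6: composing its 2 substitution steps yields center (5/24, -5/24), radius 1/144
input s4: composing its 2 substitution steps yields center (-1/24, 0), radius 1/120
input s1: composing its 2 substitution steps yields center (0, 0), radius 1/120
input s3: composing its 2 substitution steps yields center (1/48, 1/48), radius 1/120
input s5: composing its 1 substitution step yields center (1/2, 1/2), radius 1/10

s1: center (0, 0), radius 1/120; s2: center (1/4, -5/24), radius 1/144; s3: center (1/48, 1/48), radius 1/120; s4: center (-1/24, 0), radius 1/120; s5: center (1/2, 1/2), radius 1/10; s6: center (5/24, -5/24), radius 1/144


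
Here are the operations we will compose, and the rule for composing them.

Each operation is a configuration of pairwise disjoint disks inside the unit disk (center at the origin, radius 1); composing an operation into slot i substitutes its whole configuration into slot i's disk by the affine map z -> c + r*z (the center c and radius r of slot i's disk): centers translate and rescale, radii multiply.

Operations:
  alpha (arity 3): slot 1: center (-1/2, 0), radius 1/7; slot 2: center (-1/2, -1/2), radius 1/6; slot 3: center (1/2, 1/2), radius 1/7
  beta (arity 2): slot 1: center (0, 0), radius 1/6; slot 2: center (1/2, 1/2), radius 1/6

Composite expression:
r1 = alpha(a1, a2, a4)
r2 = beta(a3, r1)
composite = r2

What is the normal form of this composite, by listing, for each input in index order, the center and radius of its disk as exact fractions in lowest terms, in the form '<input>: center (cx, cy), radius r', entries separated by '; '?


a1: center (5/12, 1/2), radius 1/42; a2: center (5/12, 5/12), radius 1/36; a3: center (0, 0), radius 1/6; a4: center (7/12, 7/12), radius 1/42

Nesting under beta composes maps z -> c + r*z down each a-path.
input a3: composing its 1 substitution step yields center (0, 0), radius 1/6
input a1: composing its 2 substitution steps yields center (5/12, 1/2), radius 1/42
input a2: composing its 2 substitution steps yields center (5/12, 5/12), radius 1/36
input a4: composing its 2 substitution steps yields center (7/12, 7/12), radius 1/42


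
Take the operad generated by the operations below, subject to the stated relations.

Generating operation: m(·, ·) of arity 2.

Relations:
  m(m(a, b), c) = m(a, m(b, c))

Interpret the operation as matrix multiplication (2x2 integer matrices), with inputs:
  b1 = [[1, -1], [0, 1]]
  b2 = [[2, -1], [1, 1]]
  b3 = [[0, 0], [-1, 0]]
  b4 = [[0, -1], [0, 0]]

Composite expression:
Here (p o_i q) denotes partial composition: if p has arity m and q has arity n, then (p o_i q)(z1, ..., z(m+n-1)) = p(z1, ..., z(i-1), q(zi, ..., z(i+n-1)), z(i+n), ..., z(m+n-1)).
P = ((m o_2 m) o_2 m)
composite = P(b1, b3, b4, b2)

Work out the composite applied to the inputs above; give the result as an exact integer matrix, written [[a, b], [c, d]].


[[-1, -1], [1, 1]]

m(b3, b4) = [[0, 0], [0, 1]]
m(m(b3, b4), b2) = [[0, 0], [1, 1]]
m(b1, m(m(b3, b4), b2)) = [[-1, -1], [1, 1]]


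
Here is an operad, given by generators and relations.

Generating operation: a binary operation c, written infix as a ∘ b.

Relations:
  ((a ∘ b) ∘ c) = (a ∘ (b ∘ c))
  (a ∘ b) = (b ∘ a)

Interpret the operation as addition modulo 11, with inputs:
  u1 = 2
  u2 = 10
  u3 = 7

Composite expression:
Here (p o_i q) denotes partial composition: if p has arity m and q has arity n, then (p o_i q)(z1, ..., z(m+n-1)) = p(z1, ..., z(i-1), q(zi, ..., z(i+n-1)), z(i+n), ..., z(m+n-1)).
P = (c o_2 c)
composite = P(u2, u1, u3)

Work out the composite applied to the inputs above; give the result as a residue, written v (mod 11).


8 (mod 11)


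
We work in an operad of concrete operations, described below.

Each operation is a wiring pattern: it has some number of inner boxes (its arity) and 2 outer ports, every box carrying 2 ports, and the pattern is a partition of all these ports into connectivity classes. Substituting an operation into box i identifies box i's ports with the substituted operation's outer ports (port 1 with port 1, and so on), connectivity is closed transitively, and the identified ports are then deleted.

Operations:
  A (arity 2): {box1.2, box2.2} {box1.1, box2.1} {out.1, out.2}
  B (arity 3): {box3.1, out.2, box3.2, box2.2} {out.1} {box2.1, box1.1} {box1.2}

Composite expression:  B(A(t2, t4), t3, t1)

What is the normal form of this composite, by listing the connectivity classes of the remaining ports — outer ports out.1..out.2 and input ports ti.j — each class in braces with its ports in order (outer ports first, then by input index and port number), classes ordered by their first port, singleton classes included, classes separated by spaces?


{out.1} {out.2, t1.1, t1.2, t3.2} {t2.1, t4.1} {t2.2, t4.2} {t3.1}

After gluing at B, chains via deleted ports link the t-ports.
composing A on (t2, t4), with out.j its own outer ports: {out.1, out.2} {t2.1, t4.1} {t2.2, t4.2}
composing B on (t2, t4, t3, t1), with out.j its own outer ports: {out.1} {out.2, t1.1, t1.2, t3.2} {t2.1, t4.1} {t2.2, t4.2} {t3.1}


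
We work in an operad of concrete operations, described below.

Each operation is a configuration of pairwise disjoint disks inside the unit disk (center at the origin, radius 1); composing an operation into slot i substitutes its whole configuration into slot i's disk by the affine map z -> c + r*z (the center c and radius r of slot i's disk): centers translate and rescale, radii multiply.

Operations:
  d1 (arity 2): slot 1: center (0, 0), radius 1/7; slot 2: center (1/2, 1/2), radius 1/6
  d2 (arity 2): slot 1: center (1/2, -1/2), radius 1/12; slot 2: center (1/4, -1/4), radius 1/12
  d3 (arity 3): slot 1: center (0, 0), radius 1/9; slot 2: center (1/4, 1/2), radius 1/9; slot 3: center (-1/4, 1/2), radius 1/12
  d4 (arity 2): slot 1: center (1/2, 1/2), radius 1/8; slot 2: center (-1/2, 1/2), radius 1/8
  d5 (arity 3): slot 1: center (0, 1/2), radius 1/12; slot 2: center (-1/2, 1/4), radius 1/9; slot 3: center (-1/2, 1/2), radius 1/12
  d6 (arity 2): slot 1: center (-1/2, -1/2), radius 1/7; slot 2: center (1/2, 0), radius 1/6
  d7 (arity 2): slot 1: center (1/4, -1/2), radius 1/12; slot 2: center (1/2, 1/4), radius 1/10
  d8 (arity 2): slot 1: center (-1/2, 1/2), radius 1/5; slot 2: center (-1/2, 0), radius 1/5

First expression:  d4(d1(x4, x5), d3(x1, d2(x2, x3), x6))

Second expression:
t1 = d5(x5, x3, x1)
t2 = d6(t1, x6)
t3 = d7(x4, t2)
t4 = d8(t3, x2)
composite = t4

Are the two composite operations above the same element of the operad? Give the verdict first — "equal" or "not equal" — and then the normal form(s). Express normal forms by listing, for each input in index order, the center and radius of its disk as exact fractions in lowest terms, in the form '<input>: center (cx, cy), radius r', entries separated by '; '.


Normal form of the first expression: x1: center (-1/2, 1/2), radius 1/72; x2: center (-133/288, 5/9), radius 1/864; x3: center (-67/144, 161/288), radius 1/864; x4: center (1/2, 1/2), radius 1/56; x5: center (9/16, 9/16), radius 1/48; x6: center (-17/32, 9/16), radius 1/96
Normal form of the second expression: x1: center (-72/175, 379/700), radius 1/4200; x2: center (-1/2, 0), radius 1/5; x3: center (-72/175, 757/1400), radius 1/3150; x4: center (-9/20, 2/5), radius 1/60; x5: center (-41/100, 379/700), radius 1/4200; x6: center (-39/100, 11/20), radius 1/300
The forms do not match — not equal.

not equal: they reduce to x1: center (-1/2, 1/2), radius 1/72; x2: center (-133/288, 5/9), radius 1/864; x3: center (-67/144, 161/288), radius 1/864; x4: center (1/2, 1/2), radius 1/56; x5: center (9/16, 9/16), radius 1/48; x6: center (-17/32, 9/16), radius 1/96 and x1: center (-72/175, 379/700), radius 1/4200; x2: center (-1/2, 0), radius 1/5; x3: center (-72/175, 757/1400), radius 1/3150; x4: center (-9/20, 2/5), radius 1/60; x5: center (-41/100, 379/700), radius 1/4200; x6: center (-39/100, 11/20), radius 1/300


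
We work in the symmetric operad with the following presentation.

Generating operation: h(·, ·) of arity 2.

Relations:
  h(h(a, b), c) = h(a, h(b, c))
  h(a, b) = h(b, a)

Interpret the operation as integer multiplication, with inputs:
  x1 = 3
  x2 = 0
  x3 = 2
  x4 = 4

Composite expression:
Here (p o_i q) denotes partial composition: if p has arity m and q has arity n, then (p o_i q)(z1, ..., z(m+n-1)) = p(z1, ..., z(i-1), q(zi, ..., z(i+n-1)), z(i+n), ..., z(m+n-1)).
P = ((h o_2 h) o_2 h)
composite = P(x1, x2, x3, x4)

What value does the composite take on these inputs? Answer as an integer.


h(x2, x3) = 0
h(h(x2, x3), x4) = 0
h(x1, h(h(x2, x3), x4)) = 0

0


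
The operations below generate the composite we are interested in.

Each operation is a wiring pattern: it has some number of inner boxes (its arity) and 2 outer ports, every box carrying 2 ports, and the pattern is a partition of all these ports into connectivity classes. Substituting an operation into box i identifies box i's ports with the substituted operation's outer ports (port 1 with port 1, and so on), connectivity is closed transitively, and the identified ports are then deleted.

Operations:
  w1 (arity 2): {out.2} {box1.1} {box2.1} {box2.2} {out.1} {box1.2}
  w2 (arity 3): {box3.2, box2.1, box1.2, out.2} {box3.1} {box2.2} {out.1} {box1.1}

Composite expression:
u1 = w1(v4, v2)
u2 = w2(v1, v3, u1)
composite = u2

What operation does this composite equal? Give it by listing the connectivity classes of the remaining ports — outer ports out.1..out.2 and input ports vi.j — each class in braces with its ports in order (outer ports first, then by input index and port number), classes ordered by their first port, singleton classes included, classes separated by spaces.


{out.1} {out.2, v1.2, v3.1} {v1.1} {v2.1} {v2.2} {v3.2} {v4.1} {v4.2}


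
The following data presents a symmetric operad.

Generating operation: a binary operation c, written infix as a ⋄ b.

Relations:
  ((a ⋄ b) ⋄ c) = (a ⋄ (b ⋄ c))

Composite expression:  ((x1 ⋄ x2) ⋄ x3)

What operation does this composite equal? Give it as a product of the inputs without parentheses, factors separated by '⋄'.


x1 ⋄ x2 ⋄ x3

Key point: c is associative — brackets drop, the x-order remains.
(x1 ⋄ x2) linearizes to x1 ⋄ x2
((x1 ⋄ x2) ⋄ x3) linearizes to x1 ⋄ x2 ⋄ x3


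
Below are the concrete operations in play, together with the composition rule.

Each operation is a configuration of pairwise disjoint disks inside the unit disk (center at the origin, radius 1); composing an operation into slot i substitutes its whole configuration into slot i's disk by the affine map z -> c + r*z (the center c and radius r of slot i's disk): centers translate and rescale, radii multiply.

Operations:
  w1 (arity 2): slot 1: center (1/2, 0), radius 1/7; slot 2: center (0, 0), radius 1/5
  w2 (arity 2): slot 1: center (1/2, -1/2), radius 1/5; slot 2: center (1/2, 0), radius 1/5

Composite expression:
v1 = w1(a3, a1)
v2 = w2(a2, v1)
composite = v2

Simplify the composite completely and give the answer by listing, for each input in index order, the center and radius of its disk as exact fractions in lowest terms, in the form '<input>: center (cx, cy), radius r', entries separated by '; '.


a1: center (1/2, 0), radius 1/25; a2: center (1/2, -1/2), radius 1/5; a3: center (3/5, 0), radius 1/35

Each a-disk chains the slot maps above it in w2; radii multiply.
a2 passes through 1 substitution, ending at center (1/2, -1/2), radius 1/5
a3 passes through 2 substitutions, ending at center (3/5, 0), radius 1/35
a1 passes through 2 substitutions, ending at center (1/2, 0), radius 1/25


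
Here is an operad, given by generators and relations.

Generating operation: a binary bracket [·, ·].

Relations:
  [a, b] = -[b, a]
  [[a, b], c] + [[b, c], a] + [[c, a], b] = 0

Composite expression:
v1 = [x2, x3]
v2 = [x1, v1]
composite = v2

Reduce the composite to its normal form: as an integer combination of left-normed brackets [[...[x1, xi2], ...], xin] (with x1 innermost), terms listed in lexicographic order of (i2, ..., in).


[[x1, x2], x3] - [[x1, x3], x2]

Skip Jacobi rewriting: expand, keep x1-initial words, read off terms.
Composite bracket: [x1, [x2, x3]]
Each bracket splits as ab - ba, giving 4 signed words (2^2 = 4).
Only words starting with x1 matter:
  x1x2x3 appears with sign +1, giving the term +[[x1, x2], x3]
  x1x3x2 appears with sign -1, giving the term -[[x1, x3], x2]


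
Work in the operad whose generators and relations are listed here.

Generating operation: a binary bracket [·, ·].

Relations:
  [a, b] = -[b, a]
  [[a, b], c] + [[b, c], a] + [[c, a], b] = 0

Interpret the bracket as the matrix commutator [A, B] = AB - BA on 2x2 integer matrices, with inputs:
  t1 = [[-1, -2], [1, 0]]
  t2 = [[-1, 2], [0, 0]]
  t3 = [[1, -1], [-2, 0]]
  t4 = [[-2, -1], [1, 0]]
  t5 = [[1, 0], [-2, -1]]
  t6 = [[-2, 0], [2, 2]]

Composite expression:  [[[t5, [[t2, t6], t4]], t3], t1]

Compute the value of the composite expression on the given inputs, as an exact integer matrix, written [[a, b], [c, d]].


[[48, 144], [48, -48]]

[t2, t6] = [[4, 8], [2, -4]]
[[t2, t6], t4] = [[10, 8], [-12, -10]]
[t5, [[t2, t6], t4]] = [[16, 16], [-16, -16]]
[[t5, [[t2, t6], t4]], t3] = [[-48, -48], [48, 48]]
[[[t5, [[t2, t6], t4]], t3], t1] = [[48, 144], [48, -48]]


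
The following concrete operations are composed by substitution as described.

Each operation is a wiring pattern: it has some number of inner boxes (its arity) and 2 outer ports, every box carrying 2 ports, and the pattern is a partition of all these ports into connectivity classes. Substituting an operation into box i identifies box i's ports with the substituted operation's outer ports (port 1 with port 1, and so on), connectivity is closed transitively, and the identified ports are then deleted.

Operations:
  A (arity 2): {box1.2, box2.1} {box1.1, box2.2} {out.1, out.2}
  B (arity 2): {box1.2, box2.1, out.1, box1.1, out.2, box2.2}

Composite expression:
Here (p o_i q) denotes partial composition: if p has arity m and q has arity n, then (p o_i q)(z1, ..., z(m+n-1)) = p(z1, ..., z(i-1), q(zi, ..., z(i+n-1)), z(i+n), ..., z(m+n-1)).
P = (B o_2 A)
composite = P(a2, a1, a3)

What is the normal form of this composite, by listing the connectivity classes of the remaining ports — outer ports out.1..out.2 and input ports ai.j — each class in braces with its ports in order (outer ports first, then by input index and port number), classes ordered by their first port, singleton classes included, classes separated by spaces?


Two ports join when wires chain via B-identified ports.
composing A on (a1, a3), with out.j its own outer ports: {out.1, out.2} {a1.1, a3.2} {a1.2, a3.1}
composing B on (a2, a1, a3), with out.j its own outer ports: {out.1, out.2, a2.1, a2.2} {a1.1, a3.2} {a1.2, a3.1}

{out.1, out.2, a2.1, a2.2} {a1.1, a3.2} {a1.2, a3.1}


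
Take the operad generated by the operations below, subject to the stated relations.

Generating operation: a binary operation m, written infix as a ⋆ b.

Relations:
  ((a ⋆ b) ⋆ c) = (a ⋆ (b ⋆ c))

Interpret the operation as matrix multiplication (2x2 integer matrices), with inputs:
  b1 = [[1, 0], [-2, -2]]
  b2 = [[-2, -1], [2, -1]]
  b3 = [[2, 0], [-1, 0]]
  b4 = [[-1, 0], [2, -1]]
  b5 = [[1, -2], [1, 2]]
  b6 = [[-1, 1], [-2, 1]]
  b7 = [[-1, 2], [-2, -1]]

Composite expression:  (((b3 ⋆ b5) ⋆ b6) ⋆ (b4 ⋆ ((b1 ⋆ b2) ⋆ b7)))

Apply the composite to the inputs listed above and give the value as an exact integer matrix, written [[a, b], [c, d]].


(b3 ⋆ b5) = [[2, -4], [-1, 2]]
((b3 ⋆ b5) ⋆ b6) = [[6, -2], [-3, 1]]
(b1 ⋆ b2) = [[-2, -1], [0, 4]]
((b1 ⋆ b2) ⋆ b7) = [[4, -3], [-8, -4]]
(b4 ⋆ ((b1 ⋆ b2) ⋆ b7)) = [[-4, 3], [16, -2]]
(((b3 ⋆ b5) ⋆ b6) ⋆ (b4 ⋆ ((b1 ⋆ b2) ⋆ b7))) = [[-56, 22], [28, -11]]

[[-56, 22], [28, -11]]


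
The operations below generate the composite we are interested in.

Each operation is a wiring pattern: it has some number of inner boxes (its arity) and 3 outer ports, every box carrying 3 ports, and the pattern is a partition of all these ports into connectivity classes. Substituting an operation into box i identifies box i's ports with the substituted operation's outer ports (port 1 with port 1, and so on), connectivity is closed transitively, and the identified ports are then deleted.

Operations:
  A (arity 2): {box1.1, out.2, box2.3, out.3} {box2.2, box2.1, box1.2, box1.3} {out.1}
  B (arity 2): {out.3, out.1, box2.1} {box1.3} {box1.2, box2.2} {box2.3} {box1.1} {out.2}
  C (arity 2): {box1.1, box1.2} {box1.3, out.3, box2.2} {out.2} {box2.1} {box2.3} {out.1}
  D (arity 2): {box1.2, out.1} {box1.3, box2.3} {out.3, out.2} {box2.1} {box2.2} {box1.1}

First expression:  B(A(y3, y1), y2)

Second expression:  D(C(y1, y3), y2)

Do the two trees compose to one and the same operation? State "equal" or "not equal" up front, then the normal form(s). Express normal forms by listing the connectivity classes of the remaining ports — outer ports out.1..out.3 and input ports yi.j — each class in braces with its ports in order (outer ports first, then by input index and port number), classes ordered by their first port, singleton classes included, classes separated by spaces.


not equal; first: {out.1, out.3, y2.1} {out.2} {y1.1, y1.2, y3.2, y3.3} {y1.3, y2.2, y3.1} {y2.3}; second: {out.1} {out.2, out.3} {y1.1, y1.2} {y1.3, y2.3, y3.2} {y2.1} {y2.2} {y3.1} {y3.3}


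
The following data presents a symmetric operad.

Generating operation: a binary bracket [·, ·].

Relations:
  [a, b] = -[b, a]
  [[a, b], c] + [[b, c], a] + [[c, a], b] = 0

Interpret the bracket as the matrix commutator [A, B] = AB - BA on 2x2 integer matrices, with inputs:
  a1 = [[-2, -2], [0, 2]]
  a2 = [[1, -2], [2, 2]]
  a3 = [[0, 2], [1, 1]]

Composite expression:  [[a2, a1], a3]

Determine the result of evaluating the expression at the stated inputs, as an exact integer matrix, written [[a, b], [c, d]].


[[10, 10], [0, -10]]

[a2, a1] = [[4, -6], [-8, -4]]
[[a2, a1], a3] = [[10, 10], [0, -10]]


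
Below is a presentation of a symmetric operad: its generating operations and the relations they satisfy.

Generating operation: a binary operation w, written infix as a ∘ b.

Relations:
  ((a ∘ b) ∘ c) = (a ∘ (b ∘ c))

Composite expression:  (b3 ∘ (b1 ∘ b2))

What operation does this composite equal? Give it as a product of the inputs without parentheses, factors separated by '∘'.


b3 ∘ b1 ∘ b2

All parenthesizations of w agree; list the b-inputs left to right.
(b1 ∘ b2) linearizes to b1 ∘ b2
(b3 ∘ (b1 ∘ b2)) linearizes to b3 ∘ b1 ∘ b2


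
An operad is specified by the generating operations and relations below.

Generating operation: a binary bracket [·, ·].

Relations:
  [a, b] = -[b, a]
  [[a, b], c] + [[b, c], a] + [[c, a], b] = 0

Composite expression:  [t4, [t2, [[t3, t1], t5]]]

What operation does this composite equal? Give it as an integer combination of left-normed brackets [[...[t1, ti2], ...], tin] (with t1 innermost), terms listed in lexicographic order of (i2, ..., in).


-[[[[t1, t3], t5], t2], t4]


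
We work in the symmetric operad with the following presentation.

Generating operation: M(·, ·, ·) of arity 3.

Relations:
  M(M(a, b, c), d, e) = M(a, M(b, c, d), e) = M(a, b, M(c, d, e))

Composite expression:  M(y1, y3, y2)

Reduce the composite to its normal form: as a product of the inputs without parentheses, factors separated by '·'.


y1 · y3 · y2


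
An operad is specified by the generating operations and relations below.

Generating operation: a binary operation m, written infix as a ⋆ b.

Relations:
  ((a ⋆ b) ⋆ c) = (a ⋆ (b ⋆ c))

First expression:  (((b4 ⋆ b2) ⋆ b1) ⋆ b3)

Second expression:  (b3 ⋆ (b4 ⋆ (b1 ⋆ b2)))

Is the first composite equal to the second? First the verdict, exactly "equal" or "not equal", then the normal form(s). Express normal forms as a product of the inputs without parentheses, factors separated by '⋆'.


not equal; the first gives b4 ⋆ b2 ⋆ b1 ⋆ b3 and the second b3 ⋆ b4 ⋆ b1 ⋆ b2

The first expression, normalized: b4 ⋆ b2 ⋆ b1 ⋆ b3
The second expression, normalized: b3 ⋆ b4 ⋆ b1 ⋆ b2
The normal forms differ: not equal.


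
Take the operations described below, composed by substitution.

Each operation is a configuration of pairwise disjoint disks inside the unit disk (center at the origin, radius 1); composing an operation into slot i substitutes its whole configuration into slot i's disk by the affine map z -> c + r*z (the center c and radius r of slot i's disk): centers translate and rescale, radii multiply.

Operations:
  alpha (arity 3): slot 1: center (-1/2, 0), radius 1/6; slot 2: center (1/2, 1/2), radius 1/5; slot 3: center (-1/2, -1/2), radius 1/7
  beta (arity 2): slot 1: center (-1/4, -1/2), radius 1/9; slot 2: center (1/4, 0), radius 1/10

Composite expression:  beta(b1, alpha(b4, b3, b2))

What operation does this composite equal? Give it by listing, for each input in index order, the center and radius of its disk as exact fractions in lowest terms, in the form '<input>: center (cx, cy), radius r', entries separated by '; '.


b1: center (-1/4, -1/2), radius 1/9; b2: center (1/5, -1/20), radius 1/70; b3: center (3/10, 1/20), radius 1/50; b4: center (1/5, 0), radius 1/60

Nesting under beta composes maps z -> c + r*z down each b-path.
tracing b1 down its 1-map path: center (-1/4, -1/2), radius 1/9
tracing b4 down its 2-map path: center (1/5, 0), radius 1/60
tracing b3 down its 2-map path: center (3/10, 1/20), radius 1/50
tracing b2 down its 2-map path: center (1/5, -1/20), radius 1/70


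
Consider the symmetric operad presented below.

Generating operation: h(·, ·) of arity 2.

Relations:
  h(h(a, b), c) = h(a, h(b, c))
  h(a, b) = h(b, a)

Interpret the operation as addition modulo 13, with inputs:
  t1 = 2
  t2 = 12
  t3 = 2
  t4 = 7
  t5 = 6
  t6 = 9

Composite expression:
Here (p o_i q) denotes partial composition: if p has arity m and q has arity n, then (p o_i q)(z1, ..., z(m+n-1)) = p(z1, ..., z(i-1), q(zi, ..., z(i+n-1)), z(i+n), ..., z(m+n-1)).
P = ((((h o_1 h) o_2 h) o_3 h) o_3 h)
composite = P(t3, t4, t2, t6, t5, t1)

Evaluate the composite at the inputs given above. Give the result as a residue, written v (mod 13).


12 (mod 13)

h(t2, t6) = 8
h(h(t2, t6), t5) = 1
h(t4, h(h(t2, t6), t5)) = 8
h(t3, h(t4, h(h(t2, t6), t5))) = 10
h(h(t3, h(t4, h(h(t2, t6), t5))), t1) = 12


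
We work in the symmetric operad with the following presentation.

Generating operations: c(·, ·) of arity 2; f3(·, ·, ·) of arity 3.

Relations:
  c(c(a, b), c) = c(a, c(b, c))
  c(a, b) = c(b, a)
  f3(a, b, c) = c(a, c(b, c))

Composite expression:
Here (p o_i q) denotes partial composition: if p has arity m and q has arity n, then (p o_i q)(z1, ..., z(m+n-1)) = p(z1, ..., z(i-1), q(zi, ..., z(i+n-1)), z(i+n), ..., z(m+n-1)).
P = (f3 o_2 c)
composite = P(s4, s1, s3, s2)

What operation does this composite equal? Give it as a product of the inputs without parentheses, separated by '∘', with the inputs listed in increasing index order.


s1 ∘ s2 ∘ s3 ∘ s4

Any arrangement under f3 is one operation, so sort the s-inputs.
c(s1, s3) flattens to s1 ∘ s3
f3(s4, c(s1, s3), s2) flattens to s4 ∘ s1 ∘ s3 ∘ s2
the factors in increasing index order: s1 ∘ s2 ∘ s3 ∘ s4


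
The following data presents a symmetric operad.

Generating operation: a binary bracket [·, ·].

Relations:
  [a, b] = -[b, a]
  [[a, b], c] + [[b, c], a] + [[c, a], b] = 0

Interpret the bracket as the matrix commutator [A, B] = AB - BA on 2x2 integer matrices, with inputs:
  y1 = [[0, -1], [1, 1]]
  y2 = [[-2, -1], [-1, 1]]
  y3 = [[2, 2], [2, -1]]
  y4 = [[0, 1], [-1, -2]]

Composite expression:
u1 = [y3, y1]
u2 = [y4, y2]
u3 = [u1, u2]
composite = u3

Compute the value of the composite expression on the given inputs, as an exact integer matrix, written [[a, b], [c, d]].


[[0, 4], [-20, 0]]

[y3, y1] = [[4, -1], [-5, -4]]
[y4, y2] = [[-2, 1], [5, 2]]
[[y3, y1], [y4, y2]] = [[0, 4], [-20, 0]]


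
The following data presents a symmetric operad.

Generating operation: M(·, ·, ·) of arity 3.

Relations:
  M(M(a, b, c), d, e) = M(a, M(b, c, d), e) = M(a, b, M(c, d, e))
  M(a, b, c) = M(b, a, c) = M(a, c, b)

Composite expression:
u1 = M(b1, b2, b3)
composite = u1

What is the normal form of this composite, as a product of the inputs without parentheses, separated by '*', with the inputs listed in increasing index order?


b1 * b2 * b3

Key point: M commutes, so take the b-inputs in any fixed order.
M(b1, b2, b3) spells out as b1 * b2 * b3
the factors in increasing index order: b1 * b2 * b3


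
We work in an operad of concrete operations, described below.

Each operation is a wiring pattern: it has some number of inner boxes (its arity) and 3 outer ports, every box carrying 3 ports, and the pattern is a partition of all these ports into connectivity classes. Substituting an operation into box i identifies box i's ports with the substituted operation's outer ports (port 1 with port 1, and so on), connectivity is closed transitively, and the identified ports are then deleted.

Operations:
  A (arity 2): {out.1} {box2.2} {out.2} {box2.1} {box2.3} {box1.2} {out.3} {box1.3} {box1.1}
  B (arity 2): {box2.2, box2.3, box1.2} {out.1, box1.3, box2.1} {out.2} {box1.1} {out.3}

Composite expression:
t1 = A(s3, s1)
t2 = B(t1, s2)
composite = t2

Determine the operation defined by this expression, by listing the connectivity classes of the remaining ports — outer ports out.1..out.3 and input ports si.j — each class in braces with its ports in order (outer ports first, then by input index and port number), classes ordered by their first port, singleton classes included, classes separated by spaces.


{out.1, s2.1} {out.2} {out.3} {s1.1} {s1.2} {s1.3} {s2.2, s2.3} {s3.1} {s3.2} {s3.3}


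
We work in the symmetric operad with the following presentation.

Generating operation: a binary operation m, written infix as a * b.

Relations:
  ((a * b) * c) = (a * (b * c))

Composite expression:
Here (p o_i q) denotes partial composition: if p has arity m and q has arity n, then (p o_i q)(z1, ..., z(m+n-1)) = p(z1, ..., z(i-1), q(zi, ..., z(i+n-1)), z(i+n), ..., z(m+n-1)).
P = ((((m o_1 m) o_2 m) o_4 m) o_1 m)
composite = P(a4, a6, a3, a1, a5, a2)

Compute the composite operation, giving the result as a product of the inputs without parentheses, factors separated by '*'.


Key point: m is associative — brackets drop, the a-order remains.
(a4 * a6) spells out as a4 * a6
(a3 * a1) spells out as a3 * a1
((a4 * a6) * (a3 * a1)) spells out as a4 * a6 * a3 * a1
(a5 * a2) spells out as a5 * a2
(((a4 * a6) * (a3 * a1)) * (a5 * a2)) spells out as a4 * a6 * a3 * a1 * a5 * a2

a4 * a6 * a3 * a1 * a5 * a2


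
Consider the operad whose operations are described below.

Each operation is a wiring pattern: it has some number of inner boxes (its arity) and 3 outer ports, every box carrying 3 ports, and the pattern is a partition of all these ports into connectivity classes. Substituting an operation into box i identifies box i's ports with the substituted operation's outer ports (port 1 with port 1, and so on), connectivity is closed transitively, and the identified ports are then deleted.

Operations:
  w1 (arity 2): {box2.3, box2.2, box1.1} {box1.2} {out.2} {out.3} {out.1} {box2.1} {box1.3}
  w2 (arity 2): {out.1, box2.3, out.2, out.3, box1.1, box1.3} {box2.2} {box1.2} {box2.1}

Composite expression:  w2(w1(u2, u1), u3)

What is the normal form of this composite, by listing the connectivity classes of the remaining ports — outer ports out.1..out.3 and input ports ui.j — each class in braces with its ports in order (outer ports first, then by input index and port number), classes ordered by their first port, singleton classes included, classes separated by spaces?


{out.1, out.2, out.3, u3.3} {u1.1} {u1.2, u1.3, u2.1} {u2.2} {u2.3} {u3.1} {u3.2}

Reachability decides: close wires over w2-identified ports.
the subtree at w1 composes to {out.1} {out.2} {out.3} {u1.1} {u1.2, u1.3, u2.1} {u2.2} {u2.3} on (u2, u1); out.j = own outer ports
the subtree at w2 composes to {out.1, out.2, out.3, u3.3} {u1.1} {u1.2, u1.3, u2.1} {u2.2} {u2.3} {u3.1} {u3.2} on (u2, u1, u3); out.j = own outer ports


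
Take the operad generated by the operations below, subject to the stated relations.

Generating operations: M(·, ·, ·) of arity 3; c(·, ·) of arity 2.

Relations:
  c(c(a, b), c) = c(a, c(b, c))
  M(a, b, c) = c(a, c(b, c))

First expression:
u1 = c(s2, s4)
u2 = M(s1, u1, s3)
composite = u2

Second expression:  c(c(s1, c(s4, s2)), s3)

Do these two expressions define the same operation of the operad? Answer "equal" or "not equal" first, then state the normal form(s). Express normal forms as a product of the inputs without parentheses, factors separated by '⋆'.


not equal; first: s1 ⋆ s2 ⋆ s4 ⋆ s3; second: s1 ⋆ s4 ⋆ s2 ⋆ s3

In normal form, the first expression is s1 ⋆ s2 ⋆ s4 ⋆ s3
In normal form, the second expression is s1 ⋆ s4 ⋆ s2 ⋆ s3
The normal forms differ: not equal.


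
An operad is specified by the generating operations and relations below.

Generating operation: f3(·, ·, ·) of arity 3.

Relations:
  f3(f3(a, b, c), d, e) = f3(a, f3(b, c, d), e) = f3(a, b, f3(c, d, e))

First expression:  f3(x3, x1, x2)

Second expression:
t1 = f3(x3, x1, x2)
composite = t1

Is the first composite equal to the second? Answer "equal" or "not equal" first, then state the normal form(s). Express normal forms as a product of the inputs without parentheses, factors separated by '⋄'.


equal — both sides give x3 ⋄ x1 ⋄ x2

The first expression reduces to x3 ⋄ x1 ⋄ x2
The second expression reduces to x3 ⋄ x1 ⋄ x2
Same normal form: equal.


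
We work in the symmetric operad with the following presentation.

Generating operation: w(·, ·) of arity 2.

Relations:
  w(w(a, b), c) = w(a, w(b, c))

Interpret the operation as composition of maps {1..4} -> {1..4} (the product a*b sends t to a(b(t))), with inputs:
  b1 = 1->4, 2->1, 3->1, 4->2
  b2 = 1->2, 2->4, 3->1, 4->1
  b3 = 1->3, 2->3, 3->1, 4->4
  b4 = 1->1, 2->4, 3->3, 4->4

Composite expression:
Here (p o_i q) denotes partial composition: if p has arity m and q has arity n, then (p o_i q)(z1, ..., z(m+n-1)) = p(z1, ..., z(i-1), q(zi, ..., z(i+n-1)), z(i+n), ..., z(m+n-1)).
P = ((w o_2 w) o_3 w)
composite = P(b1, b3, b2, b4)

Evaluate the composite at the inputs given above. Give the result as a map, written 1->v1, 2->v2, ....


w(b2, b4) = 1->2, 2->1, 3->1, 4->1
w(b3, w(b2, b4)) = 1->3, 2->3, 3->3, 4->3
w(b1, w(b3, w(b2, b4))) = 1->1, 2->1, 3->1, 4->1

1->1, 2->1, 3->1, 4->1


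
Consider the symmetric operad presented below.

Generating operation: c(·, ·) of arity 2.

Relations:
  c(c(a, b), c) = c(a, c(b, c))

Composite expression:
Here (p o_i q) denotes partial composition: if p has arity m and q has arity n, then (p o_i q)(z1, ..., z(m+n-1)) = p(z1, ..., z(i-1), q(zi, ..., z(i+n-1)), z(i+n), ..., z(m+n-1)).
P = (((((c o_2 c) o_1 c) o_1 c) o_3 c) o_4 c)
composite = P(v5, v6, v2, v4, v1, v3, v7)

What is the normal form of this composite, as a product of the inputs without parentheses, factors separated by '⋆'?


v5 ⋆ v6 ⋆ v2 ⋆ v4 ⋆ v1 ⋆ v3 ⋆ v7

Key point: c is associative — brackets drop, the v-order remains.
c(v5, v6) unparenthesizes to v5 ⋆ v6
c(v4, v1) unparenthesizes to v4 ⋆ v1
c(v2, c(v4, v1)) unparenthesizes to v2 ⋆ v4 ⋆ v1
c(c(v5, v6), c(v2, c(v4, v1))) unparenthesizes to v5 ⋆ v6 ⋆ v2 ⋆ v4 ⋆ v1
c(v3, v7) unparenthesizes to v3 ⋆ v7
c(c(c(v5, v6), c(v2, c(v4, v1))), c(v3, v7)) unparenthesizes to v5 ⋆ v6 ⋆ v2 ⋆ v4 ⋆ v1 ⋆ v3 ⋆ v7
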